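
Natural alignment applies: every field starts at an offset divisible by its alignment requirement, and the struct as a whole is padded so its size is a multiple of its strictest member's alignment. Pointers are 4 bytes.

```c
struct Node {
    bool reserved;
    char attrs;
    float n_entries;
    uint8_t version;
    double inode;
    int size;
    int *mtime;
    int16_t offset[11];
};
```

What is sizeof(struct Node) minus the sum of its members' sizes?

0..1  reserved  (1B, 1-aligned)
1..2  attrs  (1B, 1-aligned)
2..4  -- padding (2B)
4..8  n_entries  (4B, 4-aligned)
8..9  version  (1B, 1-aligned)
9..16  -- padding (7B)
16..24  inode  (8B, 8-aligned)
24..28  size  (4B, 4-aligned)
28..32  mtime  (4B, 4-aligned)
32..54  offset  (22B, 2-aligned)
54..56  -- tail padding (2B)
sizeof = 56, alignof = 8
data bytes 45, size 56 → padding 11

11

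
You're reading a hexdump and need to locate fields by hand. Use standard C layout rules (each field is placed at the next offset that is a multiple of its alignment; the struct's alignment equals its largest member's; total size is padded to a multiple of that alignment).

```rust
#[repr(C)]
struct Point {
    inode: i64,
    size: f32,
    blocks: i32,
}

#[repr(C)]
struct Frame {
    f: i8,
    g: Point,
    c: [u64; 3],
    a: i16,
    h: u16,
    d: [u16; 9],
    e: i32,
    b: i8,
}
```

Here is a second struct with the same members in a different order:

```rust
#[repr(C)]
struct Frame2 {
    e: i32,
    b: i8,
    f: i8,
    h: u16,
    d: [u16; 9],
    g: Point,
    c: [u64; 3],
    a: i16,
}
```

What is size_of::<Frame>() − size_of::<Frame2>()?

0

Point: @0: inode [8B, align 8] → 8; @8: size [4B, align 4] → 12; @12: blocks [4B, align 4] → 16; size 16, align 8
@0: f [1B, align 1] → 1
+7 pad (align 8)
@8: g [16B, align 8] → 24
@24: c [24B, align 8] → 48
@48: a [2B, align 2] → 50
@50: h [2B, align 2] → 52
@52: d [18B, align 2] → 70
+2 pad (align 4)
@72: e [4B, align 4] → 76
@76: b [1B, align 1] → 77
+3 tail pad (align 8)
size 80, align 8
— Frame2 —
@0: e [4B, align 4] → 4
@4: b [1B, align 1] → 5
@5: f [1B, align 1] → 6
@6: h [2B, align 2] → 8
@8: d [18B, align 2] → 26
+6 pad (align 8)
@32: g [16B, align 8] → 48
@48: c [24B, align 8] → 72
@72: a [2B, align 2] → 74
+6 tail pad (align 8)
size 80, align 8
80 − 80 = 0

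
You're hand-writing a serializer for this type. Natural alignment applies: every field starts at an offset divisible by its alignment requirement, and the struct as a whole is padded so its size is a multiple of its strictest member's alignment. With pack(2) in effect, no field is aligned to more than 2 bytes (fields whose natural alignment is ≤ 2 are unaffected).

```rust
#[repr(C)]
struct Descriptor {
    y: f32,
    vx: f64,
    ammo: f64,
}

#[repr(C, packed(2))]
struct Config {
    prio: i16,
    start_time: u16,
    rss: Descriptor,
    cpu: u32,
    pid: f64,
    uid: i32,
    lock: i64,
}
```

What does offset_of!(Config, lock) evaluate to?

Descriptor: @0: y [4B, align 4] → 4; +4 pad (align 8); @8: vx [8B, align 8] → 16; @16: ammo [8B, align 8] → 24; size 24, align 8
@0: prio [2B, align 2] → 2
@2: start_time [2B, align 2] → 4
@4: rss [24B, align 2] → 28
@28: cpu [4B, align 2] → 32
@32: pid [8B, align 2] → 40
@40: uid [4B, align 2] → 44
@44: lock [8B, align 2] → 52

44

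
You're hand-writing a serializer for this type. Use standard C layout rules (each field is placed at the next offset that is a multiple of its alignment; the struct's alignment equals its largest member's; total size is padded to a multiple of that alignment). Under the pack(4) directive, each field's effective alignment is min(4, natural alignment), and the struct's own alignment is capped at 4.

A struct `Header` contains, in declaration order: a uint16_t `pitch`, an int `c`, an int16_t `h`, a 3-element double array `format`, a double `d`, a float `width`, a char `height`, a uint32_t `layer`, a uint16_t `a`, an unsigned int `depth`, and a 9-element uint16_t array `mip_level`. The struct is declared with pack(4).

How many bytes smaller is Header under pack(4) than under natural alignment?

natural layout:
  0..2  pitch  (2B, 2-aligned)
  2..4  -- padding (2B)
  4..8  c  (4B, 4-aligned)
  8..10  h  (2B, 2-aligned)
  10..16  -- padding (6B)
  16..40  format  (24B, 8-aligned)
  40..48  d  (8B, 8-aligned)
  48..52  width  (4B, 4-aligned)
  52..53  height  (1B, 1-aligned)
  53..56  -- padding (3B)
  56..60  layer  (4B, 4-aligned)
  60..62  a  (2B, 2-aligned)
  62..64  -- padding (2B)
  64..68  depth  (4B, 4-aligned)
  68..86  mip_level  (18B, 2-aligned)
  86..88  -- tail padding (2B)
  sizeof = 88, alignof = 8
packed(4) layout:
  0..2  pitch  (2B, 2-aligned)
  2..4  -- padding (2B)
  4..8  c  (4B, 4-aligned)
  8..10  h  (2B, 2-aligned)
  10..12  -- padding (2B)
  12..36  format  (24B, 4-aligned)
  36..44  d  (8B, 4-aligned)
  44..48  width  (4B, 4-aligned)
  48..49  height  (1B, 1-aligned)
  49..52  -- padding (3B)
  52..56  layer  (4B, 4-aligned)
  56..58  a  (2B, 2-aligned)
  58..60  -- padding (2B)
  60..64  depth  (4B, 4-aligned)
  64..82  mip_level  (18B, 2-aligned)
  82..84  -- tail padding (2B)
  sizeof = 84, alignof = 4
88 − 84 = 4

4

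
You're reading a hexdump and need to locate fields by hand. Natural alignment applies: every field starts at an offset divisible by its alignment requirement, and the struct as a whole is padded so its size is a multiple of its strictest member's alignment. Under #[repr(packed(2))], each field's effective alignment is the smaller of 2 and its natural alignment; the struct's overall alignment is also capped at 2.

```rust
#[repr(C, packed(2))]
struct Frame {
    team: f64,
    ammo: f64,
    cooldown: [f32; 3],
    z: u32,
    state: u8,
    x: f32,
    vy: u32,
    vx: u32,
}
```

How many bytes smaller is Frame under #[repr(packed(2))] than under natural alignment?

natural layout:
  @0: team [8B, align 8] → 8
  @8: ammo [8B, align 8] → 16
  @16: cooldown [12B, align 4] → 28
  @28: z [4B, align 4] → 32
  @32: state [1B, align 1] → 33
  +3 pad (align 4)
  @36: x [4B, align 4] → 40
  @40: vy [4B, align 4] → 44
  @44: vx [4B, align 4] → 48
  size 48, align 8
packed(2) layout:
  @0: team [8B, align 2] → 8
  @8: ammo [8B, align 2] → 16
  @16: cooldown [12B, align 2] → 28
  @28: z [4B, align 2] → 32
  @32: state [1B, align 1] → 33
  +1 pad (align 2)
  @34: x [4B, align 2] → 38
  @38: vy [4B, align 2] → 42
  @42: vx [4B, align 2] → 46
  size 46, align 2
48 − 46 = 2

2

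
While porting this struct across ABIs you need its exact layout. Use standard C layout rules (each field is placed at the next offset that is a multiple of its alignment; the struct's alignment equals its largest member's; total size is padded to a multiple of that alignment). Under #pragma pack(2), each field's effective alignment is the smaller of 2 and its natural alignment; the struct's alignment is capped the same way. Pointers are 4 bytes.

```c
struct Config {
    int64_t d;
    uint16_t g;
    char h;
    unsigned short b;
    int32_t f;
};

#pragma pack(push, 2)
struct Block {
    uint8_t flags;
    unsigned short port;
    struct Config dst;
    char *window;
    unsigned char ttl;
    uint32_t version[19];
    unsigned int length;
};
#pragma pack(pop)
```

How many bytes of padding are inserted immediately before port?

1

Config: @0: d [8B, align 8] → 8; @8: g [2B, align 2] → 10; @10: h [1B, align 1] → 11; +1 pad (align 2); @12: b [2B, align 2] → 14; +2 pad (align 4); @16: f [4B, align 4] → 20; +4 tail pad (align 8); size 24, align 8
@0: flags [1B, align 1] → 1
+1 pad (align 2)
@2: port [2B, align 2] → 4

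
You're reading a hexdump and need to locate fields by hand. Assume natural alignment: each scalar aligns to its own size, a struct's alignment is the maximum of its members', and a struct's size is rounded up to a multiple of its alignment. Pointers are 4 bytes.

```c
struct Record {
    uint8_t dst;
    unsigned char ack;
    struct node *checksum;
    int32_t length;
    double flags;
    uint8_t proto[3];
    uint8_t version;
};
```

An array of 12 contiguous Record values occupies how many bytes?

384

@0: dst [1B, align 1] → 1
@1: ack [1B, align 1] → 2
+2 pad (align 4)
@4: checksum [4B, align 4] → 8
@8: length [4B, align 4] → 12
+4 pad (align 8)
@16: flags [8B, align 8] → 24
@24: proto [3B, align 1] → 27
@27: version [1B, align 1] → 28
+4 tail pad (align 8)
size 32, align 8
array of 12: 12 × 32 = 384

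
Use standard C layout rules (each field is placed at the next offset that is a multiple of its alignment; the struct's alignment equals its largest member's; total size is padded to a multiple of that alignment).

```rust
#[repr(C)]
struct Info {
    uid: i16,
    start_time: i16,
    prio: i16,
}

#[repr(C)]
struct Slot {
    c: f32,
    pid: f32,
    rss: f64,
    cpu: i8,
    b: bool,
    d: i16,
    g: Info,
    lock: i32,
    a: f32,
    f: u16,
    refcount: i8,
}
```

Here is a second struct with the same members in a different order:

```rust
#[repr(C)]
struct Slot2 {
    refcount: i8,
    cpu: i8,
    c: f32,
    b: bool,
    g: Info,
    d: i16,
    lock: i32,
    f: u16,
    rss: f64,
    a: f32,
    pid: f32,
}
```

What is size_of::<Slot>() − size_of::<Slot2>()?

Info: 0..2  uid  (2B, 2-aligned); 2..4  start_time  (2B, 2-aligned); 4..6  prio  (2B, 2-aligned); sizeof = 6, alignof = 2
0..4  c  (4B, 4-aligned)
4..8  pid  (4B, 4-aligned)
8..16  rss  (8B, 8-aligned)
16..17  cpu  (1B, 1-aligned)
17..18  b  (1B, 1-aligned)
18..20  d  (2B, 2-aligned)
20..26  g  (6B, 2-aligned)
26..28  -- padding (2B)
28..32  lock  (4B, 4-aligned)
32..36  a  (4B, 4-aligned)
36..38  f  (2B, 2-aligned)
38..39  refcount  (1B, 1-aligned)
39..40  -- tail padding (1B)
sizeof = 40, alignof = 8
— Slot2 —
0..1  refcount  (1B, 1-aligned)
1..2  cpu  (1B, 1-aligned)
2..4  -- padding (2B)
4..8  c  (4B, 4-aligned)
8..9  b  (1B, 1-aligned)
9..10  -- padding (1B)
10..16  g  (6B, 2-aligned)
16..18  d  (2B, 2-aligned)
18..20  -- padding (2B)
20..24  lock  (4B, 4-aligned)
24..26  f  (2B, 2-aligned)
26..32  -- padding (6B)
32..40  rss  (8B, 8-aligned)
40..44  a  (4B, 4-aligned)
44..48  pid  (4B, 4-aligned)
sizeof = 48, alignof = 8
40 − 48 = -8

-8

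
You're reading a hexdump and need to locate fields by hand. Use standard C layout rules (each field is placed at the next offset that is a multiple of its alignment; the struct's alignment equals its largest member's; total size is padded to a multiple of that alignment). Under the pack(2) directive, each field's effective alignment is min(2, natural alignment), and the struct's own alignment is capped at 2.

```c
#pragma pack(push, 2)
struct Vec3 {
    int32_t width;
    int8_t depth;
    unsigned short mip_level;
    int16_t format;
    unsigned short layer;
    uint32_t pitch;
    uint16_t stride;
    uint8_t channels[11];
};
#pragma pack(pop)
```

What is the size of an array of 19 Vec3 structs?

0..4  width  (4B, 2-aligned)
4..5  depth  (1B, 1-aligned)
5..6  -- padding (1B)
6..8  mip_level  (2B, 2-aligned)
8..10  format  (2B, 2-aligned)
10..12  layer  (2B, 2-aligned)
12..16  pitch  (4B, 2-aligned)
16..18  stride  (2B, 2-aligned)
18..29  channels  (11B, 1-aligned)
29..30  -- tail padding (1B)
sizeof = 30, alignof = 2
array of 19: 19 × 30 = 570

570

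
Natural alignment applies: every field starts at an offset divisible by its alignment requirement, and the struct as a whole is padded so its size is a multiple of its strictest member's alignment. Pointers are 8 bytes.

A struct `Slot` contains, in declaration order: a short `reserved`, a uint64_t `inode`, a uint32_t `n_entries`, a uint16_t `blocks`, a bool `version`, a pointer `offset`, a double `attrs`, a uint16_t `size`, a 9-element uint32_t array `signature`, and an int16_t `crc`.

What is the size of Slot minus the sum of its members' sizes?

15

reserved at 0 (size 2, align 2) → ends 2
pad 6 to align 8 for inode
inode at 8 (size 8, align 8) → ends 16
n_entries at 16 (size 4, align 4) → ends 20
blocks at 20 (size 2, align 2) → ends 22
version at 22 (size 1, align 1) → ends 23
pad 1 to align 8 for offset
offset at 24 (size 8, align 8) → ends 32
attrs at 32 (size 8, align 8) → ends 40
size at 40 (size 2, align 2) → ends 42
pad 2 to align 4 for signature
signature at 44 (size 36, align 4) → ends 80
crc at 80 (size 2, align 2) → ends 82
tail pad 6 to reach multiple of 8
total 88 bytes, alignment 8
data bytes 73, size 88 → padding 15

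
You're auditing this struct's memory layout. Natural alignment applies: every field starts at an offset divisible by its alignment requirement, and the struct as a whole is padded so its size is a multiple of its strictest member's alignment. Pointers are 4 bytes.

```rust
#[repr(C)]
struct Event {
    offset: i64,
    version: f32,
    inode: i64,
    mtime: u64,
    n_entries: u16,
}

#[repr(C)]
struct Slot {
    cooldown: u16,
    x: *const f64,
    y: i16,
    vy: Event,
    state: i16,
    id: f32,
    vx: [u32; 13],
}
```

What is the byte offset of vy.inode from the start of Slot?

32

Event: offset at 0 (size 8, align 8) → ends 8; version at 8 (size 4, align 4) → ends 12; pad 4 to align 8 for inode; inode at 16 (size 8, align 8) → ends 24; mtime at 24 (size 8, align 8) → ends 32; n_entries at 32 (size 2, align 2) → ends 34; tail pad 6 to reach multiple of 8; total 40 bytes, alignment 8
cooldown at 0 (size 2, align 2) → ends 2
pad 2 to align 4 for x
x at 4 (size 4, align 4) → ends 8
y at 8 (size 2, align 2) → ends 10
pad 6 to align 8 for vy
vy at 16 (size 40, align 8) → ends 56
within Event: inode at 16
16 + 16 = 32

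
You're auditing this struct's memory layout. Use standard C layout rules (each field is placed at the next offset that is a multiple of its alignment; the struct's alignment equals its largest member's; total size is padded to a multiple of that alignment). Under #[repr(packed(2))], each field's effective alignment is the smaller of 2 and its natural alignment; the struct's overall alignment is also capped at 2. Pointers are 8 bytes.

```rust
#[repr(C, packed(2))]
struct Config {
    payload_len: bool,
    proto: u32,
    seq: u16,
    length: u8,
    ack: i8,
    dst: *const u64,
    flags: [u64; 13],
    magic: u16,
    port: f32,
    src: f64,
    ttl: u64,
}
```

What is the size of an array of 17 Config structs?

2448

payload_len at 0 (size 1, align 1) → ends 1
pad 1 to align 2 for proto
proto at 2 (size 4, align 2) → ends 6
seq at 6 (size 2, align 2) → ends 8
length at 8 (size 1, align 1) → ends 9
ack at 9 (size 1, align 1) → ends 10
dst at 10 (size 8, align 2) → ends 18
flags at 18 (size 104, align 2) → ends 122
magic at 122 (size 2, align 2) → ends 124
port at 124 (size 4, align 2) → ends 128
src at 128 (size 8, align 2) → ends 136
ttl at 136 (size 8, align 2) → ends 144
total 144 bytes, alignment 2
array of 17: 17 × 144 = 2448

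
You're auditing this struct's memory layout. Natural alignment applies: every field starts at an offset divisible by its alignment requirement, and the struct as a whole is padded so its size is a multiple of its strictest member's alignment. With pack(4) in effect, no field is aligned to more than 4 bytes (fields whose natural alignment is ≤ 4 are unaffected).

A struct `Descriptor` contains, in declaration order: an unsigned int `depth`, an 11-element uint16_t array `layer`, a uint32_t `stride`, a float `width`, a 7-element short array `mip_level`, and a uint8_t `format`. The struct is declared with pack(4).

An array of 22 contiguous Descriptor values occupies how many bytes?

1144

0..4  depth  (4B, 4-aligned)
4..26  layer  (22B, 2-aligned)
26..28  -- padding (2B)
28..32  stride  (4B, 4-aligned)
32..36  width  (4B, 4-aligned)
36..50  mip_level  (14B, 2-aligned)
50..51  format  (1B, 1-aligned)
51..52  -- tail padding (1B)
sizeof = 52, alignof = 4
array of 22: 22 × 52 = 1144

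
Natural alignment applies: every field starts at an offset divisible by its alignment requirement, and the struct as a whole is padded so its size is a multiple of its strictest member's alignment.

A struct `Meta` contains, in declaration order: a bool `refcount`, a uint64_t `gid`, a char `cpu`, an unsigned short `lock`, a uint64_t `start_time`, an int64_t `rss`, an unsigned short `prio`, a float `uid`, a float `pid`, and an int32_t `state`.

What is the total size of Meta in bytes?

0..1  refcount  (1B, 1-aligned)
1..8  -- padding (7B)
8..16  gid  (8B, 8-aligned)
16..17  cpu  (1B, 1-aligned)
17..18  -- padding (1B)
18..20  lock  (2B, 2-aligned)
20..24  -- padding (4B)
24..32  start_time  (8B, 8-aligned)
32..40  rss  (8B, 8-aligned)
40..42  prio  (2B, 2-aligned)
42..44  -- padding (2B)
44..48  uid  (4B, 4-aligned)
48..52  pid  (4B, 4-aligned)
52..56  state  (4B, 4-aligned)
sizeof = 56, alignof = 8

56 bytes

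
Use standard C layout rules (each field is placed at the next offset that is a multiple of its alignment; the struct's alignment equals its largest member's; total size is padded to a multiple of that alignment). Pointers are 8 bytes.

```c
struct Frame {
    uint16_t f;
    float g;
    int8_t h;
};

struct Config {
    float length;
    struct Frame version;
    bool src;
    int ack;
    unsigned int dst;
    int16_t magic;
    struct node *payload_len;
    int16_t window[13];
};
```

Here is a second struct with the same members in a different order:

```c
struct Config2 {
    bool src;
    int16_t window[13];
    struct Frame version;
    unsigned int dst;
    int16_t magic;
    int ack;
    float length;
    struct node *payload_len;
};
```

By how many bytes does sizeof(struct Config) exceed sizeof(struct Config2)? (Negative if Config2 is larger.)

8

Frame: f at 0 (size 2, align 2) → ends 2; pad 2 to align 4 for g; g at 4 (size 4, align 4) → ends 8; h at 8 (size 1, align 1) → ends 9; tail pad 3 to reach multiple of 4; total 12 bytes, alignment 4
length at 0 (size 4, align 4) → ends 4
version at 4 (size 12, align 4) → ends 16
src at 16 (size 1, align 1) → ends 17
pad 3 to align 4 for ack
ack at 20 (size 4, align 4) → ends 24
dst at 24 (size 4, align 4) → ends 28
magic at 28 (size 2, align 2) → ends 30
pad 2 to align 8 for payload_len
payload_len at 32 (size 8, align 8) → ends 40
window at 40 (size 26, align 2) → ends 66
tail pad 6 to reach multiple of 8
total 72 bytes, alignment 8
— Config2 —
src at 0 (size 1, align 1) → ends 1
pad 1 to align 2 for window
window at 2 (size 26, align 2) → ends 28
version at 28 (size 12, align 4) → ends 40
dst at 40 (size 4, align 4) → ends 44
magic at 44 (size 2, align 2) → ends 46
pad 2 to align 4 for ack
ack at 48 (size 4, align 4) → ends 52
length at 52 (size 4, align 4) → ends 56
payload_len at 56 (size 8, align 8) → ends 64
total 64 bytes, alignment 8
72 − 64 = 8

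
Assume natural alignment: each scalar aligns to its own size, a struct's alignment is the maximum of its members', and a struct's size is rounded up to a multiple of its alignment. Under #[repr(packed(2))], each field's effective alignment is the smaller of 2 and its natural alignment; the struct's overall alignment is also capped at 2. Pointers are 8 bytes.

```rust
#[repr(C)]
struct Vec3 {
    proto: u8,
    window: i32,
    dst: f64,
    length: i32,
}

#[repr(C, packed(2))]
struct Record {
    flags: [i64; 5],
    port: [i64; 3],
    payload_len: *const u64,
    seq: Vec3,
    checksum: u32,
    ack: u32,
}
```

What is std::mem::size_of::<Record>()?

104 bytes

Vec3: 0..1  proto  (1B, 1-aligned); 1..4  -- padding (3B); 4..8  window  (4B, 4-aligned); 8..16  dst  (8B, 8-aligned); 16..20  length  (4B, 4-aligned); 20..24  -- tail padding (4B); sizeof = 24, alignof = 8
0..40  flags  (40B, 2-aligned)
40..64  port  (24B, 2-aligned)
64..72  payload_len  (8B, 2-aligned)
72..96  seq  (24B, 2-aligned)
96..100  checksum  (4B, 2-aligned)
100..104  ack  (4B, 2-aligned)
sizeof = 104, alignof = 2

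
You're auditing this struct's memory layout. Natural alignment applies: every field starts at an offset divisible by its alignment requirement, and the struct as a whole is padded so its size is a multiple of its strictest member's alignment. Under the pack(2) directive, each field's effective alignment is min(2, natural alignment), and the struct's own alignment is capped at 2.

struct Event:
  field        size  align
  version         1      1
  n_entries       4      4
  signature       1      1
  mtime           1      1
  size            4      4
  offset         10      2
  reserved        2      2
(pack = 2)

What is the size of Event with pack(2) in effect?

version at 0 (size 1, align 1) → ends 1
pad 1 to align 2 for n_entries
n_entries at 2 (size 4, align 2) → ends 6
signature at 6 (size 1, align 1) → ends 7
mtime at 7 (size 1, align 1) → ends 8
size at 8 (size 4, align 2) → ends 12
offset at 12 (size 10, align 2) → ends 22
reserved at 22 (size 2, align 2) → ends 24
total 24 bytes, alignment 2

24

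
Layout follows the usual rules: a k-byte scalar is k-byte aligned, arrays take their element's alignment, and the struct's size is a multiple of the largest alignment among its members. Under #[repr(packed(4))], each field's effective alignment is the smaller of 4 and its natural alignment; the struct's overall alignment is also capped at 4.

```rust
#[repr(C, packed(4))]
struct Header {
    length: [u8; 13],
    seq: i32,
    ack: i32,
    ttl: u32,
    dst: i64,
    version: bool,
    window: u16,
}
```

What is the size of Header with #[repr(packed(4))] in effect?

@0: length [13B, align 1] → 13
+3 pad (align 4)
@16: seq [4B, align 4] → 20
@20: ack [4B, align 4] → 24
@24: ttl [4B, align 4] → 28
@28: dst [8B, align 4] → 36
@36: version [1B, align 1] → 37
+1 pad (align 2)
@38: window [2B, align 2] → 40
size 40, align 4

40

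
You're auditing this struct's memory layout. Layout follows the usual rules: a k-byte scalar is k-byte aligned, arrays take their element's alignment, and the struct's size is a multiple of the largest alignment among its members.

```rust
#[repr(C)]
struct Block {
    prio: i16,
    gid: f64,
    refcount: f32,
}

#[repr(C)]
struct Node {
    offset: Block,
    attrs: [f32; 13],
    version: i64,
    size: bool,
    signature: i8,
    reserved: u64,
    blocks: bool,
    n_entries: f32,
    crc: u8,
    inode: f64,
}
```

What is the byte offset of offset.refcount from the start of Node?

16

Block: @0: prio [2B, align 2] → 2; +6 pad (align 8); @8: gid [8B, align 8] → 16; @16: refcount [4B, align 4] → 20; +4 tail pad (align 8); size 24, align 8
@0: offset [24B, align 8] → 24
within Block: refcount at 16
0 + 16 = 16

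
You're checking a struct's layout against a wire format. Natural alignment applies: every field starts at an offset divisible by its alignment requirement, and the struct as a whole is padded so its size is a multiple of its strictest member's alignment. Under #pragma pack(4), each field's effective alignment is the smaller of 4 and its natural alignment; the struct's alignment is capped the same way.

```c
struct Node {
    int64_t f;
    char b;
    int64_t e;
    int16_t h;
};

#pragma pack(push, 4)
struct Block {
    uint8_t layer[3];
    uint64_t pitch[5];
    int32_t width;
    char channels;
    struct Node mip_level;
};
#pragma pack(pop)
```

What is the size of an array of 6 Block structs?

Node: @0: f [8B, align 8] → 8; @8: b [1B, align 1] → 9; +7 pad (align 8); @16: e [8B, align 8] → 24; @24: h [2B, align 2] → 26; +6 tail pad (align 8); size 32, align 8
@0: layer [3B, align 1] → 3
+1 pad (align 4)
@4: pitch [40B, align 4] → 44
@44: width [4B, align 4] → 48
@48: channels [1B, align 1] → 49
+3 pad (align 4)
@52: mip_level [32B, align 4] → 84
size 84, align 4
array of 6: 6 × 84 = 504

504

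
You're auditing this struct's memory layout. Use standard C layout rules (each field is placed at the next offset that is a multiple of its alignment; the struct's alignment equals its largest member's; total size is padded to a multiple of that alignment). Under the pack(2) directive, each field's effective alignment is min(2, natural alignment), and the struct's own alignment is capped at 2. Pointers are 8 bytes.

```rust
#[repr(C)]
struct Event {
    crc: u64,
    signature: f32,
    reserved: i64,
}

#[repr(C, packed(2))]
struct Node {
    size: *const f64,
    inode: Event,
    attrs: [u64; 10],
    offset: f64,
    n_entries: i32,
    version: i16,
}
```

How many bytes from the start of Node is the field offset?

112

Event: 0..8  crc  (8B, 8-aligned); 8..12  signature  (4B, 4-aligned); 12..16  -- padding (4B); 16..24  reserved  (8B, 8-aligned); sizeof = 24, alignof = 8
0..8  size  (8B, 2-aligned)
8..32  inode  (24B, 2-aligned)
32..112  attrs  (80B, 2-aligned)
112..120  offset  (8B, 2-aligned)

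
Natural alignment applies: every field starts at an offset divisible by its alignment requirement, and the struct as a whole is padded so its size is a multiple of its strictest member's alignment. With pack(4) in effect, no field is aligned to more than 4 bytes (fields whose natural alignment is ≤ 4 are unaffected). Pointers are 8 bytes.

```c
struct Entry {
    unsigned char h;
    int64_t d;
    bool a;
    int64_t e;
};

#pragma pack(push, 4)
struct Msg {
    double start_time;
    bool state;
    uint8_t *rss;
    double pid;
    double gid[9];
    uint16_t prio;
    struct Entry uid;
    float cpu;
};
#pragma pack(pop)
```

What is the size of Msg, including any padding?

Entry: h at 0 (size 1, align 1) → ends 1; pad 7 to align 8 for d; d at 8 (size 8, align 8) → ends 16; a at 16 (size 1, align 1) → ends 17; pad 7 to align 8 for e; e at 24 (size 8, align 8) → ends 32; total 32 bytes, alignment 8
start_time at 0 (size 8, align 4) → ends 8
state at 8 (size 1, align 1) → ends 9
pad 3 to align 4 for rss
rss at 12 (size 8, align 4) → ends 20
pid at 20 (size 8, align 4) → ends 28
gid at 28 (size 72, align 4) → ends 100
prio at 100 (size 2, align 2) → ends 102
pad 2 to align 4 for uid
uid at 104 (size 32, align 4) → ends 136
cpu at 136 (size 4, align 4) → ends 140
total 140 bytes, alignment 4

140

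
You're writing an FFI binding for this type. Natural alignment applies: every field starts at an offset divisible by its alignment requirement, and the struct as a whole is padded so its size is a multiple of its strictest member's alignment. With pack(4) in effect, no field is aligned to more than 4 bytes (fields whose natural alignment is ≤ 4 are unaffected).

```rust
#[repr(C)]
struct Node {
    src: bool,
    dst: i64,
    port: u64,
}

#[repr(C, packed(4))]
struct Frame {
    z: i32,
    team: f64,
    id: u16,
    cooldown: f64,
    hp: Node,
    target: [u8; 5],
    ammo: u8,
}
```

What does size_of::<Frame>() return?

Node: src at 0 (size 1, align 1) → ends 1; pad 7 to align 8 for dst; dst at 8 (size 8, align 8) → ends 16; port at 16 (size 8, align 8) → ends 24; total 24 bytes, alignment 8
z at 0 (size 4, align 4) → ends 4
team at 4 (size 8, align 4) → ends 12
id at 12 (size 2, align 2) → ends 14
pad 2 to align 4 for cooldown
cooldown at 16 (size 8, align 4) → ends 24
hp at 24 (size 24, align 4) → ends 48
target at 48 (size 5, align 1) → ends 53
ammo at 53 (size 1, align 1) → ends 54
tail pad 2 to reach multiple of 4
total 56 bytes, alignment 4

56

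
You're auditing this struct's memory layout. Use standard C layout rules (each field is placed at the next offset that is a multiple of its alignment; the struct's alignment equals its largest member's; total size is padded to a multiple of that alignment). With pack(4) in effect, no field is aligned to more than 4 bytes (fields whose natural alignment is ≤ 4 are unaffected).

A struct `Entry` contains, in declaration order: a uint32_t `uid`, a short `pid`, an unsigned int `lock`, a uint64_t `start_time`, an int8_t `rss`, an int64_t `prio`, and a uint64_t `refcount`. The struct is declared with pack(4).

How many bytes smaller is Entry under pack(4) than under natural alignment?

natural layout:
  0..4  uid  (4B, 4-aligned)
  4..6  pid  (2B, 2-aligned)
  6..8  -- padding (2B)
  8..12  lock  (4B, 4-aligned)
  12..16  -- padding (4B)
  16..24  start_time  (8B, 8-aligned)
  24..25  rss  (1B, 1-aligned)
  25..32  -- padding (7B)
  32..40  prio  (8B, 8-aligned)
  40..48  refcount  (8B, 8-aligned)
  sizeof = 48, alignof = 8
packed(4) layout:
  0..4  uid  (4B, 4-aligned)
  4..6  pid  (2B, 2-aligned)
  6..8  -- padding (2B)
  8..12  lock  (4B, 4-aligned)
  12..20  start_time  (8B, 4-aligned)
  20..21  rss  (1B, 1-aligned)
  21..24  -- padding (3B)
  24..32  prio  (8B, 4-aligned)
  32..40  refcount  (8B, 4-aligned)
  sizeof = 40, alignof = 4
48 − 40 = 8

8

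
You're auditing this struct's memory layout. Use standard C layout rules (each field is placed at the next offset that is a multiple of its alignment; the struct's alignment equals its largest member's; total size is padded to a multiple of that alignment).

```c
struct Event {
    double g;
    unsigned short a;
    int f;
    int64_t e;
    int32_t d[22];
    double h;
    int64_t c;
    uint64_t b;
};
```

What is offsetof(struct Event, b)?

128

0..8  g  (8B, 8-aligned)
8..10  a  (2B, 2-aligned)
10..12  -- padding (2B)
12..16  f  (4B, 4-aligned)
16..24  e  (8B, 8-aligned)
24..112  d  (88B, 4-aligned)
112..120  h  (8B, 8-aligned)
120..128  c  (8B, 8-aligned)
128..136  b  (8B, 8-aligned)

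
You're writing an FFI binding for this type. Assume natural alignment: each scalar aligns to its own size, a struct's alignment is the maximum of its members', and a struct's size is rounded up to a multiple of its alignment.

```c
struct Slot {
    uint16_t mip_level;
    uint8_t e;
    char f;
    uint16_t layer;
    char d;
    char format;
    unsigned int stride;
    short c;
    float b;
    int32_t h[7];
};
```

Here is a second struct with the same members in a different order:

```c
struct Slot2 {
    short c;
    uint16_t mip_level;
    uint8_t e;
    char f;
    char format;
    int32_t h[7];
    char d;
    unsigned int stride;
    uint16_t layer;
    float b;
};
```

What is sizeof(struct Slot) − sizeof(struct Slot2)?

0..2  mip_level  (2B, 2-aligned)
2..3  e  (1B, 1-aligned)
3..4  f  (1B, 1-aligned)
4..6  layer  (2B, 2-aligned)
6..7  d  (1B, 1-aligned)
7..8  format  (1B, 1-aligned)
8..12  stride  (4B, 4-aligned)
12..14  c  (2B, 2-aligned)
14..16  -- padding (2B)
16..20  b  (4B, 4-aligned)
20..48  h  (28B, 4-aligned)
sizeof = 48, alignof = 4
— Slot2 —
0..2  c  (2B, 2-aligned)
2..4  mip_level  (2B, 2-aligned)
4..5  e  (1B, 1-aligned)
5..6  f  (1B, 1-aligned)
6..7  format  (1B, 1-aligned)
7..8  -- padding (1B)
8..36  h  (28B, 4-aligned)
36..37  d  (1B, 1-aligned)
37..40  -- padding (3B)
40..44  stride  (4B, 4-aligned)
44..46  layer  (2B, 2-aligned)
46..48  -- padding (2B)
48..52  b  (4B, 4-aligned)
sizeof = 52, alignof = 4
48 − 52 = -4

-4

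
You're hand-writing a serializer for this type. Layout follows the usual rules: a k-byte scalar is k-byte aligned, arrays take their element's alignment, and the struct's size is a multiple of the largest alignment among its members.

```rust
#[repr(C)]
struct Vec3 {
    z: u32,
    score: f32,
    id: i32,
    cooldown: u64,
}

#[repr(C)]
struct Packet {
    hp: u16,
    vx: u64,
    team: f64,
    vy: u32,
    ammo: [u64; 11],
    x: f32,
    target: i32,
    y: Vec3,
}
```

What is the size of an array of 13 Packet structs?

Vec3: z at 0 (size 4, align 4) → ends 4; score at 4 (size 4, align 4) → ends 8; id at 8 (size 4, align 4) → ends 12; pad 4 to align 8 for cooldown; cooldown at 16 (size 8, align 8) → ends 24; total 24 bytes, alignment 8
hp at 0 (size 2, align 2) → ends 2
pad 6 to align 8 for vx
vx at 8 (size 8, align 8) → ends 16
team at 16 (size 8, align 8) → ends 24
vy at 24 (size 4, align 4) → ends 28
pad 4 to align 8 for ammo
ammo at 32 (size 88, align 8) → ends 120
x at 120 (size 4, align 4) → ends 124
target at 124 (size 4, align 4) → ends 128
y at 128 (size 24, align 8) → ends 152
total 152 bytes, alignment 8
array of 13: 13 × 152 = 1976

1976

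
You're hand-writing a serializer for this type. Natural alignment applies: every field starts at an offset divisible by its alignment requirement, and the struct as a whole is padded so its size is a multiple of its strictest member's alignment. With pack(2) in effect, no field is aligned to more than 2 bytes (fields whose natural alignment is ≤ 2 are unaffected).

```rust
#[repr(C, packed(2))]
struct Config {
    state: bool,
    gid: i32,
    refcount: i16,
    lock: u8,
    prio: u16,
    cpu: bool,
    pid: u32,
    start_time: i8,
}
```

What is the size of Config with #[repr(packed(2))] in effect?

@0: state [1B, align 1] → 1
+1 pad (align 2)
@2: gid [4B, align 2] → 6
@6: refcount [2B, align 2] → 8
@8: lock [1B, align 1] → 9
+1 pad (align 2)
@10: prio [2B, align 2] → 12
@12: cpu [1B, align 1] → 13
+1 pad (align 2)
@14: pid [4B, align 2] → 18
@18: start_time [1B, align 1] → 19
+1 tail pad (align 2)
size 20, align 2

20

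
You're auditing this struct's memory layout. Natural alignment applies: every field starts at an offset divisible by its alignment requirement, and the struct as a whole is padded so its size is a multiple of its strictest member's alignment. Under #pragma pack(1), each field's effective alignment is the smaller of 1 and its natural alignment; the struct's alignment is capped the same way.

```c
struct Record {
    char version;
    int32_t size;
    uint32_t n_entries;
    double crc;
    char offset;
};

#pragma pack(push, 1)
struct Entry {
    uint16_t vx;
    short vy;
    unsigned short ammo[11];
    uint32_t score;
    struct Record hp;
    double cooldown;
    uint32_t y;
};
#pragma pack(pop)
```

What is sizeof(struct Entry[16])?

Record: 0..1  version  (1B, 1-aligned); 1..4  -- padding (3B); 4..8  size  (4B, 4-aligned); 8..12  n_entries  (4B, 4-aligned); 12..16  -- padding (4B); 16..24  crc  (8B, 8-aligned); 24..25  offset  (1B, 1-aligned); 25..32  -- tail padding (7B); sizeof = 32, alignof = 8
0..2  vx  (2B, 1-aligned)
2..4  vy  (2B, 1-aligned)
4..26  ammo  (22B, 1-aligned)
26..30  score  (4B, 1-aligned)
30..62  hp  (32B, 1-aligned)
62..70  cooldown  (8B, 1-aligned)
70..74  y  (4B, 1-aligned)
sizeof = 74, alignof = 1
array of 16: 16 × 74 = 1184

1184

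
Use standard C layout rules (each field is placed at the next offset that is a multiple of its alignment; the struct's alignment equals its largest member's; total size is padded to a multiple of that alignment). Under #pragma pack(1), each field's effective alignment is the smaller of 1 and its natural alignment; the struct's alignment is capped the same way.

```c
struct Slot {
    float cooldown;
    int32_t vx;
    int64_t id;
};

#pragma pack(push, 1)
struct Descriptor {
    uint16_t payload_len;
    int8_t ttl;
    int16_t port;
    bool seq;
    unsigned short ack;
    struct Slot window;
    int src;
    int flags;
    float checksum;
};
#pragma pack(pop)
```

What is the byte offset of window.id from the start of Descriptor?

Slot: 0..4  cooldown  (4B, 4-aligned); 4..8  vx  (4B, 4-aligned); 8..16  id  (8B, 8-aligned); sizeof = 16, alignof = 8
0..2  payload_len  (2B, 1-aligned)
2..3  ttl  (1B, 1-aligned)
3..5  port  (2B, 1-aligned)
5..6  seq  (1B, 1-aligned)
6..8  ack  (2B, 1-aligned)
8..24  window  (16B, 1-aligned)
within Slot: id at 8
8 + 8 = 16

16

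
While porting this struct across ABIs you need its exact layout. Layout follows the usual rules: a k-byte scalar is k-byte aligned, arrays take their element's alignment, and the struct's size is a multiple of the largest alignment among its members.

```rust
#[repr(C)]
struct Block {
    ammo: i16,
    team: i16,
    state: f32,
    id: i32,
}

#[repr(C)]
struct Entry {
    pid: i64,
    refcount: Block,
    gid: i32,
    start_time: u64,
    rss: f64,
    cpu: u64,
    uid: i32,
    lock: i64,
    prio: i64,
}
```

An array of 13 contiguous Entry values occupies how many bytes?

936

Block: ammo at 0 (size 2, align 2) → ends 2; team at 2 (size 2, align 2) → ends 4; state at 4 (size 4, align 4) → ends 8; id at 8 (size 4, align 4) → ends 12; total 12 bytes, alignment 4
pid at 0 (size 8, align 8) → ends 8
refcount at 8 (size 12, align 4) → ends 20
gid at 20 (size 4, align 4) → ends 24
start_time at 24 (size 8, align 8) → ends 32
rss at 32 (size 8, align 8) → ends 40
cpu at 40 (size 8, align 8) → ends 48
uid at 48 (size 4, align 4) → ends 52
pad 4 to align 8 for lock
lock at 56 (size 8, align 8) → ends 64
prio at 64 (size 8, align 8) → ends 72
total 72 bytes, alignment 8
array of 13: 13 × 72 = 936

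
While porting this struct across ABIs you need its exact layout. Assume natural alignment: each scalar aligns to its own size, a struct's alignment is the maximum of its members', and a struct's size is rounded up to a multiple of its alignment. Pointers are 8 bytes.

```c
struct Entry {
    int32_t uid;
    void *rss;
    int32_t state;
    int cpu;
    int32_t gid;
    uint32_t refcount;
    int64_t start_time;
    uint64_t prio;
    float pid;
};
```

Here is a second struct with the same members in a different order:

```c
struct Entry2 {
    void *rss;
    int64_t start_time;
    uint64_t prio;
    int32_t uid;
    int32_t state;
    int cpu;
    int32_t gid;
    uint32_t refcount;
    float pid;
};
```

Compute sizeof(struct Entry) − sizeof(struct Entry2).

8

@0: uid [4B, align 4] → 4
+4 pad (align 8)
@8: rss [8B, align 8] → 16
@16: state [4B, align 4] → 20
@20: cpu [4B, align 4] → 24
@24: gid [4B, align 4] → 28
@28: refcount [4B, align 4] → 32
@32: start_time [8B, align 8] → 40
@40: prio [8B, align 8] → 48
@48: pid [4B, align 4] → 52
+4 tail pad (align 8)
size 56, align 8
— Entry2 —
@0: rss [8B, align 8] → 8
@8: start_time [8B, align 8] → 16
@16: prio [8B, align 8] → 24
@24: uid [4B, align 4] → 28
@28: state [4B, align 4] → 32
@32: cpu [4B, align 4] → 36
@36: gid [4B, align 4] → 40
@40: refcount [4B, align 4] → 44
@44: pid [4B, align 4] → 48
size 48, align 8
56 − 48 = 8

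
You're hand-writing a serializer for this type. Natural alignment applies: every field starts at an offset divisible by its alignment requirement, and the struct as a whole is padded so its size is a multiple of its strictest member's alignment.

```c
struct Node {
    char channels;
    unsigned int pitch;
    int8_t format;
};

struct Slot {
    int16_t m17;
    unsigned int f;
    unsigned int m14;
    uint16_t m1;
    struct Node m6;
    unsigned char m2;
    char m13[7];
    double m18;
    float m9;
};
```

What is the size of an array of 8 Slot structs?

448

Node: @0: channels [1B, align 1] → 1; +3 pad (align 4); @4: pitch [4B, align 4] → 8; @8: format [1B, align 1] → 9; +3 tail pad (align 4); size 12, align 4
@0: m17 [2B, align 2] → 2
+2 pad (align 4)
@4: f [4B, align 4] → 8
@8: m14 [4B, align 4] → 12
@12: m1 [2B, align 2] → 14
+2 pad (align 4)
@16: m6 [12B, align 4] → 28
@28: m2 [1B, align 1] → 29
@29: m13 [7B, align 1] → 36
+4 pad (align 8)
@40: m18 [8B, align 8] → 48
@48: m9 [4B, align 4] → 52
+4 tail pad (align 8)
size 56, align 8
array of 8: 8 × 56 = 448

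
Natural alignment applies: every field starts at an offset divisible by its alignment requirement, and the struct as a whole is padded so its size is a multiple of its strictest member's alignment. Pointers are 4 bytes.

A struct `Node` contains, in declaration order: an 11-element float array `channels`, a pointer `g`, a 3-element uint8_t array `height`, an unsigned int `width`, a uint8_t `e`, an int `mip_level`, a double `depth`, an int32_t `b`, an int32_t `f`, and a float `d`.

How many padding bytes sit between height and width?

1

@0: channels [44B, align 4] → 44
@44: g [4B, align 4] → 48
@48: height [3B, align 1] → 51
+1 pad (align 4)
@52: width [4B, align 4] → 56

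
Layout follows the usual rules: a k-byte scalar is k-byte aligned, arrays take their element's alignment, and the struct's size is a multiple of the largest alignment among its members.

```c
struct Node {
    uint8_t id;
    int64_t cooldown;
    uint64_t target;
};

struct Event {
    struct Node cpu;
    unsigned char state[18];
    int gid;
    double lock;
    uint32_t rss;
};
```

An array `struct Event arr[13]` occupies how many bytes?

Node: 0..1  id  (1B, 1-aligned); 1..8  -- padding (7B); 8..16  cooldown  (8B, 8-aligned); 16..24  target  (8B, 8-aligned); sizeof = 24, alignof = 8
0..24  cpu  (24B, 8-aligned)
24..42  state  (18B, 1-aligned)
42..44  -- padding (2B)
44..48  gid  (4B, 4-aligned)
48..56  lock  (8B, 8-aligned)
56..60  rss  (4B, 4-aligned)
60..64  -- tail padding (4B)
sizeof = 64, alignof = 8
array of 13: 13 × 64 = 832

832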